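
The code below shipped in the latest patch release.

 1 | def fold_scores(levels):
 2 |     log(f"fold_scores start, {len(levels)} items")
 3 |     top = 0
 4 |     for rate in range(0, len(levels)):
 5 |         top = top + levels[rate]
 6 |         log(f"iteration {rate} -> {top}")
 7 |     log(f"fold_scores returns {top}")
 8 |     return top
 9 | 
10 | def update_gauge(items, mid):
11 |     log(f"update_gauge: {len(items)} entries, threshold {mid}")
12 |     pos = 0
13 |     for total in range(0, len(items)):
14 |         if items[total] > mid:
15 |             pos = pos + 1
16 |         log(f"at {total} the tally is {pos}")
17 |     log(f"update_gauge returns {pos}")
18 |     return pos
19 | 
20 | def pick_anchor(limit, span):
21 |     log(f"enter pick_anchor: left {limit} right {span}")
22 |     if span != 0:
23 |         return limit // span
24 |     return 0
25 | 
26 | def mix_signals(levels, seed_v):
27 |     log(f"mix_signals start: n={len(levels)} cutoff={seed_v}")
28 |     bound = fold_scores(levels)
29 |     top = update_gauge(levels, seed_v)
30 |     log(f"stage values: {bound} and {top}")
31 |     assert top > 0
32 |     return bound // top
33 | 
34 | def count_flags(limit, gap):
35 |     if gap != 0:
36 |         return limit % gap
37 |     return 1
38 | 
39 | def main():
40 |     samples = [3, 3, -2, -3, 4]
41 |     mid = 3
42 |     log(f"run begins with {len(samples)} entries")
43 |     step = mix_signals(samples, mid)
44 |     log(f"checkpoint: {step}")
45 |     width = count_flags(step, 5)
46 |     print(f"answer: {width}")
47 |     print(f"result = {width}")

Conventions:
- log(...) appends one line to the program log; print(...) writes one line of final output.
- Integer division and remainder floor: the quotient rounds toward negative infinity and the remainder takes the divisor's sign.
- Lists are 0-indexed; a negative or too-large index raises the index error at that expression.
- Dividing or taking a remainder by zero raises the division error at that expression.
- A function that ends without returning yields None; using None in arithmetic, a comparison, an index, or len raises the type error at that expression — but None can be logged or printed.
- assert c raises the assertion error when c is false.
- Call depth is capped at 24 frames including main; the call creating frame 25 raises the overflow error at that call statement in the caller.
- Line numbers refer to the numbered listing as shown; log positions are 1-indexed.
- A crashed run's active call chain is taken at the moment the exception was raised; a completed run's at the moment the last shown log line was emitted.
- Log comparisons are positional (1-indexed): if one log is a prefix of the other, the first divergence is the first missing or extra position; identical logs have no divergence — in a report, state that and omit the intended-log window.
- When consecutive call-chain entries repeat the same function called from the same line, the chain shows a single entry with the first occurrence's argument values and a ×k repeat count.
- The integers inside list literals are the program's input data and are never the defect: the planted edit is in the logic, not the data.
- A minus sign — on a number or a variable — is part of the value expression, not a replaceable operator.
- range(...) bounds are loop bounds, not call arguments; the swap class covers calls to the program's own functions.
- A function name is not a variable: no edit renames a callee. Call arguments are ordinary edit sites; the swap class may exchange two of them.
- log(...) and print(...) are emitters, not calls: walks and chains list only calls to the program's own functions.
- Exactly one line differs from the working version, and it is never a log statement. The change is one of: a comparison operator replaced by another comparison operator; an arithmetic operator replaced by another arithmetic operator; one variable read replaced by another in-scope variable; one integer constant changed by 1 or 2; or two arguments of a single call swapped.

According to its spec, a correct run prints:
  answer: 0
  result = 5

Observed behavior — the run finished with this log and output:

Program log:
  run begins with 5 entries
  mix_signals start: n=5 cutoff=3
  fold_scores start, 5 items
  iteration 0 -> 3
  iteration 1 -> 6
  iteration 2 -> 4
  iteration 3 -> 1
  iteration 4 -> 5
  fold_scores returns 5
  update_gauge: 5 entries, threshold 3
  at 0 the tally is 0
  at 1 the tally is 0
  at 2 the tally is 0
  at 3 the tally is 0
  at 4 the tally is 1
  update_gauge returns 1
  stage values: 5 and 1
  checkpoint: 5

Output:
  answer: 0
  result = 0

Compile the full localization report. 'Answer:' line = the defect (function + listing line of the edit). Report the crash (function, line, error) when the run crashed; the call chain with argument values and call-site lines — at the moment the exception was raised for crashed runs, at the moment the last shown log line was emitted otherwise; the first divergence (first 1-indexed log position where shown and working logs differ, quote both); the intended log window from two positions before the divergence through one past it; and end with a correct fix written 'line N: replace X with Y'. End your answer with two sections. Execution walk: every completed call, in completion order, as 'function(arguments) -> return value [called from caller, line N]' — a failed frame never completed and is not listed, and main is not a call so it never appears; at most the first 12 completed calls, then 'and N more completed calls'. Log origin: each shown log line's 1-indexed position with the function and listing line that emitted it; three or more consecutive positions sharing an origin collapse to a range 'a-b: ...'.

Answer: the defect is in main at line 47.
Key fact: Every logged value matches the working version; the printed result is what differs.
Call chain: main.
First divergence: none; the two logs match at every position.
Execution walk:
  fold_scores([3, 3, -2, -3, 4]) -> 5  [called from mix_signals, line 28]
  update_gauge([3, 3, -2, -3, 4], 3) -> 1  [called from mix_signals, line 29]
  mix_signals([3, 3, -2, -3, 4], 3) -> 5  [called from main, line 43]
  count_flags(5, 5) -> 0  [called from main, line 45]
Log origin:
  1: logged in main at line 42
  2: logged in mix_signals at line 27
  3: logged in fold_scores at line 2
  4-8: logged in fold_scores at line 6
  9: logged in fold_scores at line 7
  10: logged in update_gauge at line 11
  11-15: logged in update_gauge at line 16
  16: logged in update_gauge at line 17
  17: logged in mix_signals at line 30
  18: logged in main at line 44
A correct fix: line 47: replace `width` with `step`.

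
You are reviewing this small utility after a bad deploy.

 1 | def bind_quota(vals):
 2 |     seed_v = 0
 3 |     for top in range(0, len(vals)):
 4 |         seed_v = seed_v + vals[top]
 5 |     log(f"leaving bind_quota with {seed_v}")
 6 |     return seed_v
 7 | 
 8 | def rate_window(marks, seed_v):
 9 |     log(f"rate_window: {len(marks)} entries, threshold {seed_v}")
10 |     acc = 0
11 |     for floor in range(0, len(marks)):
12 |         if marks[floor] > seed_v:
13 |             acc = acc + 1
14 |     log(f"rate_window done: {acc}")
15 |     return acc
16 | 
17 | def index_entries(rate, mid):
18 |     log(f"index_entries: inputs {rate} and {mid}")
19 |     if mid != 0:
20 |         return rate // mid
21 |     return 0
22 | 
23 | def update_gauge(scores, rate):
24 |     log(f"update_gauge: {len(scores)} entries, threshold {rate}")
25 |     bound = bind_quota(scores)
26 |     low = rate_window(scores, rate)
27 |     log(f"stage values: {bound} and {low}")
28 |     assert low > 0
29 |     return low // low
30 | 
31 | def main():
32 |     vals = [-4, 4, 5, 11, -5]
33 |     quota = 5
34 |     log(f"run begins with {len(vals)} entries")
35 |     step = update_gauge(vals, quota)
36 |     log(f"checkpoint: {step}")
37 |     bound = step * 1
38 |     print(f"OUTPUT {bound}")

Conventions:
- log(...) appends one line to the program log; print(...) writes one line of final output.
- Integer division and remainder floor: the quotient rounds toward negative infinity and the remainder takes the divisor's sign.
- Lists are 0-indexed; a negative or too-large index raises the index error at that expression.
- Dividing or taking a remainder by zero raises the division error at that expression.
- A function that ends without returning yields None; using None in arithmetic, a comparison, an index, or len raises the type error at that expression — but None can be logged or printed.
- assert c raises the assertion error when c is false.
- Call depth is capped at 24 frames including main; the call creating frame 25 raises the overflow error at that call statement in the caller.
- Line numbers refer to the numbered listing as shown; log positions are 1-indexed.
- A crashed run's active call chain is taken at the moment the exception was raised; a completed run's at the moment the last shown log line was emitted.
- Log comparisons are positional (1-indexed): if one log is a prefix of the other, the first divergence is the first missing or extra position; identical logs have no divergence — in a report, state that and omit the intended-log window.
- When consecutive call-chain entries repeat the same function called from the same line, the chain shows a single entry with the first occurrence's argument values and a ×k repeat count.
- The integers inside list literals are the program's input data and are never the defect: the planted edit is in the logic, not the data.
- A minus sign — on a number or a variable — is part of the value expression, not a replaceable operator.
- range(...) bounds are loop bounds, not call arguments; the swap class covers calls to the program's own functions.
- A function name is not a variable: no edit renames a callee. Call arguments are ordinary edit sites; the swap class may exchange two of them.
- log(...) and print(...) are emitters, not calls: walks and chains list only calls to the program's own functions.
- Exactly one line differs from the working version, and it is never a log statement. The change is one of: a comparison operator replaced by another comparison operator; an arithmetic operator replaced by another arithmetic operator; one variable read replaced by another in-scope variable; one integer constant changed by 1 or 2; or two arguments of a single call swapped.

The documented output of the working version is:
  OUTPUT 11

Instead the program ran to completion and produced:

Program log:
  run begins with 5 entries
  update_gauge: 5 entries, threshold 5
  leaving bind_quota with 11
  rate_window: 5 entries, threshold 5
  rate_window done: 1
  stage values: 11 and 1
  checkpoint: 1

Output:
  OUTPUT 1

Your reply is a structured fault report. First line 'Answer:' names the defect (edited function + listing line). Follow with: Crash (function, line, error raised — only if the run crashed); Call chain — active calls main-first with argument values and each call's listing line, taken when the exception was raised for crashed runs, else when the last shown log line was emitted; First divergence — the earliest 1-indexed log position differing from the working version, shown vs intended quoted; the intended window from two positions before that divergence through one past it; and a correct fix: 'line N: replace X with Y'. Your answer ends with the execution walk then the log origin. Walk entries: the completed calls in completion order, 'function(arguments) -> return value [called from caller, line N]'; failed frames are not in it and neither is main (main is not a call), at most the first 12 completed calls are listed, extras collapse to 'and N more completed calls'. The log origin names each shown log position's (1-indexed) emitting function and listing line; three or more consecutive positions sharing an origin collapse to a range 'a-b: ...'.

Answer: the defect is in update_gauge at line 29.
Key fact: Everything matches until log position 7, which reads 'checkpoint: 1' in place of 'checkpoint: 11'.
Call chain: main.
First divergence: position 7 — shown 'checkpoint: 1', intended 'checkpoint: 11'.
Intended log window:
  5: rate_window done: 1
  6: stage values: 11 and 1
  7: checkpoint: 11
Execution walk:
  bind_quota([-4, 4, 5, 11, -5]) -> 11  [called from update_gauge, line 25]
  rate_window([-4, 4, 5, 11, -5], 5) -> 1  [called from update_gauge, line 26]
  update_gauge([-4, 4, 5, 11, -5], 5) -> 1  [called from main, line 35]
Log origins:
  1: emitted by main (line 34)
  2: emitted by update_gauge (line 24)
  3: emitted by bind_quota (line 5)
  4: emitted by rate_window (line 9)
  5: emitted by rate_window (line 14)
  6: emitted by update_gauge (line 27)
  7: emitted by main (line 36)
A correct fix: line 29: replace `low // low` with `bound // low`.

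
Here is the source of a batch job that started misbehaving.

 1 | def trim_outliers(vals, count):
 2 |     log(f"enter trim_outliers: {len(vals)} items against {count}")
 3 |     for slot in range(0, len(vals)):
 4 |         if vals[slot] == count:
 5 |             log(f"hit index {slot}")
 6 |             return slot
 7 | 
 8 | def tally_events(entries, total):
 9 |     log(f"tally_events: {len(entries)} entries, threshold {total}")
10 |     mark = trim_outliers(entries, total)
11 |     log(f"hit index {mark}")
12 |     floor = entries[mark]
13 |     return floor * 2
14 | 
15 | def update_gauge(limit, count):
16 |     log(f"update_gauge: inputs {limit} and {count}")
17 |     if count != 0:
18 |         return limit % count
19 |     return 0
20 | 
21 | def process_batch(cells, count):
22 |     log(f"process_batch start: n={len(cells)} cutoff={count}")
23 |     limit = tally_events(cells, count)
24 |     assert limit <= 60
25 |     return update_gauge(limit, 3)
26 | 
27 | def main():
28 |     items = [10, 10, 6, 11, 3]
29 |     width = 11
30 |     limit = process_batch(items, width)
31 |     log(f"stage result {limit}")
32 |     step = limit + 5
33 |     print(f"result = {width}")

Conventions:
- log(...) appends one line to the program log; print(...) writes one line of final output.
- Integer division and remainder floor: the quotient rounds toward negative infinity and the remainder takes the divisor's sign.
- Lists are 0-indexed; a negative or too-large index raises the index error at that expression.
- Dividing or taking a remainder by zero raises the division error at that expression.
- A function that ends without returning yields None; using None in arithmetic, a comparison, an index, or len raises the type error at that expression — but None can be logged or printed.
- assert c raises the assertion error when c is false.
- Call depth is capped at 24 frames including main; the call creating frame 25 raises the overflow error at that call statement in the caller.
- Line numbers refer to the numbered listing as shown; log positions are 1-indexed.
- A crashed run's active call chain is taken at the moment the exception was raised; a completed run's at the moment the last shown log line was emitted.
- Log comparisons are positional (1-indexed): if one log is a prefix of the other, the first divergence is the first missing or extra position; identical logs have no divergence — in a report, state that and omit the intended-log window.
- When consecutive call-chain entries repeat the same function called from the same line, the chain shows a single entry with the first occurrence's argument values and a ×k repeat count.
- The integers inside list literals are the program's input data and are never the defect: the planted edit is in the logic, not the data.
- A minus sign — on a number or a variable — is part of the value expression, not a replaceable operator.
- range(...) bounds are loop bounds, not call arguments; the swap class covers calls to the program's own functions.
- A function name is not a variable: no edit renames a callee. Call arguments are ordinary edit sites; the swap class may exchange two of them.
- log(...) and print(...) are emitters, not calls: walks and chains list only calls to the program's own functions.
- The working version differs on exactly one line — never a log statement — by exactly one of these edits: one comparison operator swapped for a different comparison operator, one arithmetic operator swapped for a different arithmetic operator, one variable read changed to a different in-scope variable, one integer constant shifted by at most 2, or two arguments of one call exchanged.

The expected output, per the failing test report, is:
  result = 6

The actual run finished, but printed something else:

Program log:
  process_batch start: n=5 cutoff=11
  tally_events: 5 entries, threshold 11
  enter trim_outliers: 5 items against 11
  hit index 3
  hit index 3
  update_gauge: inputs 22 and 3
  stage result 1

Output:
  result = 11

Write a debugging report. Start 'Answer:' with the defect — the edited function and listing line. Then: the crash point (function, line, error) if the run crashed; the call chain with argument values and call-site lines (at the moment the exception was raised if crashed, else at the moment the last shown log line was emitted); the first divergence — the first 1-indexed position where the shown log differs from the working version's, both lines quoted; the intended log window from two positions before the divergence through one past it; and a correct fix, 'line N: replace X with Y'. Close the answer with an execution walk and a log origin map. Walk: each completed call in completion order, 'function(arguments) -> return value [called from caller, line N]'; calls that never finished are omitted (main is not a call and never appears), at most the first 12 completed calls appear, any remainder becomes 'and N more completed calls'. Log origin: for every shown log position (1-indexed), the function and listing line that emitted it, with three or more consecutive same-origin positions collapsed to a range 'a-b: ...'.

Answer: the defect is in main at line 33.
The tell: Every logged value matches the working version; the printed result is what differs.
Call chain: main.
First divergence: none; the two logs match at every position.
Execution walk:
  trim_outliers([10, 10, 6, 11, 3], 11) -> 3  [called from tally_events, line 10]
  tally_events([10, 10, 6, 11, 3], 11) -> 22  [called from process_batch, line 23]
  update_gauge(22, 3) -> 1  [called from process_batch, line 25]
  process_batch([10, 10, 6, 11, 3], 11) -> 1  [called from main, line 30]
Log line origins:
  1 — process_batch, line 22
  2 — tally_events, line 9
  3 — trim_outliers, line 2
  4 — trim_outliers, line 5
  5 — tally_events, line 11
  6 — update_gauge, line 16
  7 — main, line 31
A correct fix: line 33: replace `width` with `step`.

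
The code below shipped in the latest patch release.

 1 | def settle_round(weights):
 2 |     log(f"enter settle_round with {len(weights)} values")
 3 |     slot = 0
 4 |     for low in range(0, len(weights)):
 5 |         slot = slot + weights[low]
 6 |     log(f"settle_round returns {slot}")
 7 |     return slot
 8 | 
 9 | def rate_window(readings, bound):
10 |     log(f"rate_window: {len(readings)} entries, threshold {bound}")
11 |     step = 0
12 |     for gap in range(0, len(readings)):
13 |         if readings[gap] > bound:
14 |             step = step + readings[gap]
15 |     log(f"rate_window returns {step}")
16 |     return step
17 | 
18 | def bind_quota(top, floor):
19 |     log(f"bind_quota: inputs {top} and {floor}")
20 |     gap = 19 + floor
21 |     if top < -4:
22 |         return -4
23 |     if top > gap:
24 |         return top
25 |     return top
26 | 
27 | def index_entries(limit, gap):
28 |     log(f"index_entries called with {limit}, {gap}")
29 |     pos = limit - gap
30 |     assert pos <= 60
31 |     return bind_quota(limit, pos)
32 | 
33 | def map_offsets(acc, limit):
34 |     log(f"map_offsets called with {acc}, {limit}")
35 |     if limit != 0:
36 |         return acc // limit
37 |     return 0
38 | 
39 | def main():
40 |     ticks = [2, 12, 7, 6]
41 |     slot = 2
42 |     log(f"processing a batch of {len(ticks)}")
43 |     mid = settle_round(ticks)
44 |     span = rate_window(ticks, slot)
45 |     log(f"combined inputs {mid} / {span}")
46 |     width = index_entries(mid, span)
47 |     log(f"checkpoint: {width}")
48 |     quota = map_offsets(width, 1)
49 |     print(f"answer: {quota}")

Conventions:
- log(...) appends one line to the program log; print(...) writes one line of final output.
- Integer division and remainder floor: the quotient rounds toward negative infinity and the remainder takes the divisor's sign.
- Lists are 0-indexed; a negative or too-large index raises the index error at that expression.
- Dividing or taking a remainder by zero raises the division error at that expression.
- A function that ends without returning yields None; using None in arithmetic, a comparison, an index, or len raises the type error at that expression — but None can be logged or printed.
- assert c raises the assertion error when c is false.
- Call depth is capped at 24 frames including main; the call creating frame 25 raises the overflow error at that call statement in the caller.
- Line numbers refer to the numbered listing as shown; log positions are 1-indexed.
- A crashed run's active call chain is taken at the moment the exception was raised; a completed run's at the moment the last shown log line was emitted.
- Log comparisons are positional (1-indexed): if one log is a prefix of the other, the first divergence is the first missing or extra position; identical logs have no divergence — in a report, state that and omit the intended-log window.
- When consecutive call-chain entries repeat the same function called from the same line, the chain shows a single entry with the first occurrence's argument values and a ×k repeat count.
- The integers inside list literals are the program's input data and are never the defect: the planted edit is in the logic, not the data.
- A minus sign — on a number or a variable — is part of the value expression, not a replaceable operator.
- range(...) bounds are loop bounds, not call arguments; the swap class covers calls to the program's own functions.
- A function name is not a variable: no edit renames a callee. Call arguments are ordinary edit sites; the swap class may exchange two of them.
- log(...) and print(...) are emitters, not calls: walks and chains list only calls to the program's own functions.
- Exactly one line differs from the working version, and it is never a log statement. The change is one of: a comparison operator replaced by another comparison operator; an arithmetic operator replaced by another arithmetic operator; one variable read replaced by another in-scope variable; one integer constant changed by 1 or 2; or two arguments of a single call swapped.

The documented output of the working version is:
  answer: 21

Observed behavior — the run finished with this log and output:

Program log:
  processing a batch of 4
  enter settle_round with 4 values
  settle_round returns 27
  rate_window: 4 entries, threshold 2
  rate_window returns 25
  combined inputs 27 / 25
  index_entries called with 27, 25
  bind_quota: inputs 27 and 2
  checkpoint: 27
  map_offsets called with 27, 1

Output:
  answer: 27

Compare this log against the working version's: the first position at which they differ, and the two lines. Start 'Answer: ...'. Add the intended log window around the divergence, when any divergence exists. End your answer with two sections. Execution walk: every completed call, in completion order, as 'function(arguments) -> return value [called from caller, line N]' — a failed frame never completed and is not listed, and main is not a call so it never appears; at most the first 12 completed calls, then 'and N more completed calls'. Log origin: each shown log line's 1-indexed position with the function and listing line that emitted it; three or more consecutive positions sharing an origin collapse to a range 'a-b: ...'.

Answer: at position 9 the run shows 'checkpoint: 27' where the working version logs 'checkpoint: 21'.
Intended log window:
  7: index_entries called with 27, 25
  8: bind_quota: inputs 27 and 2
  9: checkpoint: 21
  10: map_offsets called with 21, 1
Execution walk:
  settle_round([2, 12, 7, 6]) -> 27  [called from main, line 43]
  rate_window([2, 12, 7, 6], 2) -> 25  [called from main, line 44]
  bind_quota(27, 2) -> 27  [called from index_entries, line 31]
  index_entries(27, 25) -> 27  [called from main, line 46]
  map_offsets(27, 1) -> 27  [called from main, line 48]
Log origin:
  1 — main, line 42
  2 — settle_round, line 2
  3 — settle_round, line 6
  4 — rate_window, line 10
  5 — rate_window, line 15
  6 — main, line 45
  7 — index_entries, line 28
  8 — bind_quota, line 19
  9 — main, line 47
  10 — map_offsets, line 34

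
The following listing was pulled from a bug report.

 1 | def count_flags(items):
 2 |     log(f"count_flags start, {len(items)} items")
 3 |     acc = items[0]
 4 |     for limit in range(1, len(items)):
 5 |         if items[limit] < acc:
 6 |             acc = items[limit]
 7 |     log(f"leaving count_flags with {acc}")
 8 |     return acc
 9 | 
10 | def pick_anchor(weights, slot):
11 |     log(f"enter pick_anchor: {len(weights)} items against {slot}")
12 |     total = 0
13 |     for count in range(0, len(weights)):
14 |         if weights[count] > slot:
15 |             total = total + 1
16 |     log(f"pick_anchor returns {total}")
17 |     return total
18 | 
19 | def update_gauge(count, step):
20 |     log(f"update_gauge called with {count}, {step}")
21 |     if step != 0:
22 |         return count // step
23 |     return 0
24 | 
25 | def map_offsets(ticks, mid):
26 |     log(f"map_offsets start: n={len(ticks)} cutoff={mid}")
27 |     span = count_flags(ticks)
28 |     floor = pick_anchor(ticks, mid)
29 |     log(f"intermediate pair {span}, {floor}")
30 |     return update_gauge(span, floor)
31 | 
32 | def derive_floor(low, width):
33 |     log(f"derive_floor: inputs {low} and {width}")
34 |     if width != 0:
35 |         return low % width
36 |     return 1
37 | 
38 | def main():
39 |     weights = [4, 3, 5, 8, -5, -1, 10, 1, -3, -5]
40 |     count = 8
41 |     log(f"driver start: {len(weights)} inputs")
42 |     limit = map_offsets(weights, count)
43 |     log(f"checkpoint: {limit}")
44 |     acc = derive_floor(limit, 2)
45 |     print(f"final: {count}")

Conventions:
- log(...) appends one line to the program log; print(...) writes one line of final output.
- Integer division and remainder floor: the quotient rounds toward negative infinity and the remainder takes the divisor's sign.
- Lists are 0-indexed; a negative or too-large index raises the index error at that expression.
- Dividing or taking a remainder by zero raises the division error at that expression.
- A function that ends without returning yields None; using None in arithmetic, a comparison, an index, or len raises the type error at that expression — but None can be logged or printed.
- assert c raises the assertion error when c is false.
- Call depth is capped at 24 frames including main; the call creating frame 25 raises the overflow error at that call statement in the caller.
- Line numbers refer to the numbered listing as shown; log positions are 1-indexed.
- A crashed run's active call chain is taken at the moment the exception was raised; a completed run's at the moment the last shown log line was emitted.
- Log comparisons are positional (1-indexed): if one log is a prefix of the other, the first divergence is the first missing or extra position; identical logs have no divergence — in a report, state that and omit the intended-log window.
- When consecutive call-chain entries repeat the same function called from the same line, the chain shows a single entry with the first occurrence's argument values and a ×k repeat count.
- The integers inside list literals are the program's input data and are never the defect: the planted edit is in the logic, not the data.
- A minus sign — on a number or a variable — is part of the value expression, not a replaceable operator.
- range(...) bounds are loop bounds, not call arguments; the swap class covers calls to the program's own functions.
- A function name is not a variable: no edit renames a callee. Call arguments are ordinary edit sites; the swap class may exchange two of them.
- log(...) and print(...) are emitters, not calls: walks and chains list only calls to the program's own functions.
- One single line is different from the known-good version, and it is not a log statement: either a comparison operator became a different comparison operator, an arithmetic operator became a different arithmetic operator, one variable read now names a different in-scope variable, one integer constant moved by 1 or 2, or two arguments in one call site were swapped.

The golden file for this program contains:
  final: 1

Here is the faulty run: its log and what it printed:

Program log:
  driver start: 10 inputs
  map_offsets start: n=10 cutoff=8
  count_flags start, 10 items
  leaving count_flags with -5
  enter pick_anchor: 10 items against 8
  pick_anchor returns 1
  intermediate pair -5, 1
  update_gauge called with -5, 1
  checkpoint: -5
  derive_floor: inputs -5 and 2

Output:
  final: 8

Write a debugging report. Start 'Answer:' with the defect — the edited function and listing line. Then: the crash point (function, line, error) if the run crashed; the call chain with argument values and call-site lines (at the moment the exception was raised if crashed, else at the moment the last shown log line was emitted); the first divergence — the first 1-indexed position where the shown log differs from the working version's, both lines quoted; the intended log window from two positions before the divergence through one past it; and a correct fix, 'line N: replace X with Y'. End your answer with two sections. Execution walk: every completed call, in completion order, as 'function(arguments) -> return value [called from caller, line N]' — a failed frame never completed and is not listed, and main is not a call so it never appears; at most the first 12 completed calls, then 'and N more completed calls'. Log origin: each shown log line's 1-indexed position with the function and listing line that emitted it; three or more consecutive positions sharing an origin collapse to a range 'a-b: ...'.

Answer: the defect is in main at line 45.
Core observation: The logs agree in full; only the final output differs.
Call chain: main -> derive_floor(-5, 2) (called at line 44).
First divergence: none; the two logs match at every position.
Execution walk:
  count_flags([4, 3, 5, 8, -5, -1, 10, 1, -3, -5]) -> -5  [called from map_offsets, line 27]
  pick_anchor([4, 3, 5, 8, -5, -1, 10, 1, -3, -5], 8) -> 1  [called from map_offsets, line 28]
  update_gauge(-5, 1) -> -5  [called from map_offsets, line 30]
  map_offsets([4, 3, 5, 8, -5, -1, 10, 1, -3, -5], 8) -> -5  [called from main, line 42]
  derive_floor(-5, 2) -> 1  [called from main, line 44]
Log origin:
  1: emitted by main (line 41)
  2: emitted by map_offsets (line 26)
  3: emitted by count_flags (line 2)
  4: emitted by count_flags (line 7)
  5: emitted by pick_anchor (line 11)
  6: emitted by pick_anchor (line 16)
  7: emitted by map_offsets (line 29)
  8: emitted by update_gauge (line 20)
  9: emitted by main (line 43)
  10: emitted by derive_floor (line 33)
A correct fix: line 45: replace `count` with `acc`.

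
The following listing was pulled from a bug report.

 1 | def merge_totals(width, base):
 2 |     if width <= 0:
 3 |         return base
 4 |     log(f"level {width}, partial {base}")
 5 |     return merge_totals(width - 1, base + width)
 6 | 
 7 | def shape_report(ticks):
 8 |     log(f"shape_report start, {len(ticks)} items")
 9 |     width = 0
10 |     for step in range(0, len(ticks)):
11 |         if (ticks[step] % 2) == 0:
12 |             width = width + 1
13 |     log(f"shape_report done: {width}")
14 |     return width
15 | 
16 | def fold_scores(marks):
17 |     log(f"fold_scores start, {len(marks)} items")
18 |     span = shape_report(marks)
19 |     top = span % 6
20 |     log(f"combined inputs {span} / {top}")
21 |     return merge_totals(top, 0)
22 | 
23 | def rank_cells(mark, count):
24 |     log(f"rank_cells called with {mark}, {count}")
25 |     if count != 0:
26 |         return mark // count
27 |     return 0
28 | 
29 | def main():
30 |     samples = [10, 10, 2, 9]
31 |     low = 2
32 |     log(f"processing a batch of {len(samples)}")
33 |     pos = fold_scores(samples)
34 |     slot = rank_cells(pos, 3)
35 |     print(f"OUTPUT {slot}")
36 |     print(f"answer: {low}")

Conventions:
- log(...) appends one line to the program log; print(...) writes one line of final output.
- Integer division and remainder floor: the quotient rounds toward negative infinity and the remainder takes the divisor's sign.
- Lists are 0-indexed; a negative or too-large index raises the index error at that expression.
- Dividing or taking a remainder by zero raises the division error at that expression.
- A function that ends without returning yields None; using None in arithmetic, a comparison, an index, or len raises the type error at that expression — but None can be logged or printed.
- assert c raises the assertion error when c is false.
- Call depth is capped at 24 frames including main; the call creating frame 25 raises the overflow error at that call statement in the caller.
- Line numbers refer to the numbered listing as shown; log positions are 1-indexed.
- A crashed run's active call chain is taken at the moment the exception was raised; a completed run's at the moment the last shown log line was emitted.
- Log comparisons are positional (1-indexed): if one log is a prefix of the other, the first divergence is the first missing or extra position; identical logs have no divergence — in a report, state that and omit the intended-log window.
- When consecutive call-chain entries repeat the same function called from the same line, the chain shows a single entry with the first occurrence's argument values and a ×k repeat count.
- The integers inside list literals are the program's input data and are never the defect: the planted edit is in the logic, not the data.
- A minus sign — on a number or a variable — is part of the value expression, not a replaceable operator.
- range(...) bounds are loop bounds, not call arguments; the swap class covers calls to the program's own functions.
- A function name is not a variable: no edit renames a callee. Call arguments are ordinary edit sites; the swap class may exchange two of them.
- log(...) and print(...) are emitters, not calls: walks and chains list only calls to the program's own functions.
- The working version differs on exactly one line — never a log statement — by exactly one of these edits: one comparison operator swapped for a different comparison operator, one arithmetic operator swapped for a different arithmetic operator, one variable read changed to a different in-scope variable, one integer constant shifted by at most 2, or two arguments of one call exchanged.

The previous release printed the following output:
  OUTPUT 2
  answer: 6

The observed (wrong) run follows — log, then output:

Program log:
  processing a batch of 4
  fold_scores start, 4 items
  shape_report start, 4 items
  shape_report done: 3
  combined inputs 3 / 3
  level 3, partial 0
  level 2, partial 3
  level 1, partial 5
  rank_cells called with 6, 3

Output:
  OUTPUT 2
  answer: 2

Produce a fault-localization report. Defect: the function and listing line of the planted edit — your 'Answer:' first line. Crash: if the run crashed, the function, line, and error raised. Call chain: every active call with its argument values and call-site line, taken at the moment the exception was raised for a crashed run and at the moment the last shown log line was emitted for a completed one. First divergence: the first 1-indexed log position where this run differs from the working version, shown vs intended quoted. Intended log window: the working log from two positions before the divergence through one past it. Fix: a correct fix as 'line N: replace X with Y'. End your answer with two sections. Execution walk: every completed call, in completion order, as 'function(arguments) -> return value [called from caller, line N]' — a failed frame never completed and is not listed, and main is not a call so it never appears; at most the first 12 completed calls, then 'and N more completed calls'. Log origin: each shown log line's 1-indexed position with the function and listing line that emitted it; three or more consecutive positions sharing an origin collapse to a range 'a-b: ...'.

Answer: the defect is in main at line 36.
Key observation: Nothing in the log betrays the bug — only the output does.
Call chain: main -> rank_cells(6, 3) (called at line 34).
First divergence: there is none — every log position agrees.
Execution walk:
  shape_report([10, 10, 2, 9]) -> 3  [called from fold_scores, line 18]
  merge_totals(0, 6) -> 6  [called from merge_totals, line 5]
  merge_totals(1, 5) -> 6  [called from merge_totals, line 5]
  merge_totals(2, 3) -> 6  [called from merge_totals, line 5]
  merge_totals(3, 0) -> 6  [called from fold_scores, line 21]
  fold_scores([10, 10, 2, 9]) -> 6  [called from main, line 33]
  rank_cells(6, 3) -> 2  [called from main, line 34]
Origin of each log line:
  1 — main, line 32
  2 — fold_scores, line 17
  3 — shape_report, line 8
  4 — shape_report, line 13
  5 — fold_scores, line 20
  6-8 — merge_totals, line 4
  9 — rank_cells, line 24
A correct fix: line 36: replace `low` with `pos`.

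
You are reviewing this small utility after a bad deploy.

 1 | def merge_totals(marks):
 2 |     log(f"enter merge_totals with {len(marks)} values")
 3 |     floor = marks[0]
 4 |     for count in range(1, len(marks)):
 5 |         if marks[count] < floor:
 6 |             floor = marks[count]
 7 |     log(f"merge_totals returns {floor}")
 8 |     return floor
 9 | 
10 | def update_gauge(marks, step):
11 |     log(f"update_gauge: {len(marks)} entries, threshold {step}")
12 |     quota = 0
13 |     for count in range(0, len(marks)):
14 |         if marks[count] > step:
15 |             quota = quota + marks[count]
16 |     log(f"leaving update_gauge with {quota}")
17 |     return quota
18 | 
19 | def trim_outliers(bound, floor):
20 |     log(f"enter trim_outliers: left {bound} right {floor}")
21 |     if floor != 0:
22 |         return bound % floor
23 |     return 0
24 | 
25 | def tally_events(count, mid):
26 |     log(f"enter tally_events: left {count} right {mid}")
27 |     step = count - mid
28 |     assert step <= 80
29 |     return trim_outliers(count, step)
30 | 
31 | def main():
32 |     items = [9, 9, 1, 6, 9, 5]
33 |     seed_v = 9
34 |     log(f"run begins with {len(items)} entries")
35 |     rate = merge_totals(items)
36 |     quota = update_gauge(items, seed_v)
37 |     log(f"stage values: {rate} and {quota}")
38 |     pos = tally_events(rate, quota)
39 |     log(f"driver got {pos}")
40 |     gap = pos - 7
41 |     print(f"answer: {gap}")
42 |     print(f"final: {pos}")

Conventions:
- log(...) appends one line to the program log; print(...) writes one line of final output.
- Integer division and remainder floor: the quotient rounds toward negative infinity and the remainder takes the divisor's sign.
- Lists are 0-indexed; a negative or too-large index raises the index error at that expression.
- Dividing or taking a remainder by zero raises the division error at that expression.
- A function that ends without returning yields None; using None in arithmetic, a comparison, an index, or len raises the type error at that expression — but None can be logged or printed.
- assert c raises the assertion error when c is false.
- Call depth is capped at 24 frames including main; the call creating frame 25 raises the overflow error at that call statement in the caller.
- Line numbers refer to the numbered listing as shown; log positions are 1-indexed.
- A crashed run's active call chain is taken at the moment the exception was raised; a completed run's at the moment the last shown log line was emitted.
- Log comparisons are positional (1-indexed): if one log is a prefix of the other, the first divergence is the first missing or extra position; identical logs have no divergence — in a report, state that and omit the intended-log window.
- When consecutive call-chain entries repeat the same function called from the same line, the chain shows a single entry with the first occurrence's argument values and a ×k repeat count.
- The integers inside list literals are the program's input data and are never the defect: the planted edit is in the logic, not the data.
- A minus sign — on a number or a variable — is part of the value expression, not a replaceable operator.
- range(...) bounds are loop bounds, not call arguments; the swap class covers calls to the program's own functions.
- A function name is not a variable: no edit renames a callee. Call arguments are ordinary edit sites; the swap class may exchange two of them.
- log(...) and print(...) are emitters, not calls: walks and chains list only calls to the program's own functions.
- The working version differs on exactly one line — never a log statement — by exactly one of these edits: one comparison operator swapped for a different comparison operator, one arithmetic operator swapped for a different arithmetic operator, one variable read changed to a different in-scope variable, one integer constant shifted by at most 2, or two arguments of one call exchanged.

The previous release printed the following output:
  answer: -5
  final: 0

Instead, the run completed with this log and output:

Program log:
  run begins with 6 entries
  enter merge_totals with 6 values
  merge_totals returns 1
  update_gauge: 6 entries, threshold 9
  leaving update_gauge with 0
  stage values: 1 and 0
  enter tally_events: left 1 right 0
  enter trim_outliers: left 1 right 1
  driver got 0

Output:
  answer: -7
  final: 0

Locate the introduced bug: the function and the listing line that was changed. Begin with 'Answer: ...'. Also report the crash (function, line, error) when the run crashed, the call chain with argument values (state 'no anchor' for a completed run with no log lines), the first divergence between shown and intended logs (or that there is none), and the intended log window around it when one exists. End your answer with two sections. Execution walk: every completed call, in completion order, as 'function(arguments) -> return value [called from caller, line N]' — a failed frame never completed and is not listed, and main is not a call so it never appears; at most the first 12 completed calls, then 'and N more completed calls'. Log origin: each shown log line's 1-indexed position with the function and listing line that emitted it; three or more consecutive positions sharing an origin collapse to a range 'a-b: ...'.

Answer: the defect is in main at line 40.
Core observation: Nothing in the log betrays the bug — only the output does.
Call chain: main.
First divergence: none (the log streams are identical).
Execution walk:
  merge_totals([9, 9, 1, 6, 9, 5]) -> 1  [called from main, line 35]
  update_gauge([9, 9, 1, 6, 9, 5], 9) -> 0  [called from main, line 36]
  trim_outliers(1, 1) -> 0  [called from tally_events, line 29]
  tally_events(1, 0) -> 0  [called from main, line 38]
Log line origins:
  1: logged in main at line 34
  2: logged in merge_totals at line 2
  3: logged in merge_totals at line 7
  4: logged in update_gauge at line 11
  5: logged in update_gauge at line 16
  6: logged in main at line 37
  7: logged in tally_events at line 26
  8: logged in trim_outliers at line 20
  9: logged in main at line 39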